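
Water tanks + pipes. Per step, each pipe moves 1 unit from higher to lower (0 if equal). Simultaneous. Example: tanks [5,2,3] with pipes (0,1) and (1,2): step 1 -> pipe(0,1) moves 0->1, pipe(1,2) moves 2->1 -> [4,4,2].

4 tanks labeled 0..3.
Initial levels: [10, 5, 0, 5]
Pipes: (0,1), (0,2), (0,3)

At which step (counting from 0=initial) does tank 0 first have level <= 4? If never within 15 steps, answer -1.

Answer: 2

Derivation:
Step 1: flows [0->1,0->2,0->3] -> levels [7 6 1 6]
Step 2: flows [0->1,0->2,0->3] -> levels [4 7 2 7]
Tank 0 first reaches <=4 at step 2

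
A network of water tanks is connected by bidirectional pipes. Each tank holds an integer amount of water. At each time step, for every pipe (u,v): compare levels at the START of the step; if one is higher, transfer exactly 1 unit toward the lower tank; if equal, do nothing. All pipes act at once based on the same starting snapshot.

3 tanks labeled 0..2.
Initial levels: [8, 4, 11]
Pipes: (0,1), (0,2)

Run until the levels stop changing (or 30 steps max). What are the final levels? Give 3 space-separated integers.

Step 1: flows [0->1,2->0] -> levels [8 5 10]
Step 2: flows [0->1,2->0] -> levels [8 6 9]
Step 3: flows [0->1,2->0] -> levels [8 7 8]
Step 4: flows [0->1,0=2] -> levels [7 8 8]
Step 5: flows [1->0,2->0] -> levels [9 7 7]
Step 6: flows [0->1,0->2] -> levels [7 8 8]
  -> period-2 cycle: step 6 state = step 4 state; never stabilizes
  -> state at step 30: (30-4) mod 2 = 0, same as step 4 -> [7 8 8]

Answer: 7 8 8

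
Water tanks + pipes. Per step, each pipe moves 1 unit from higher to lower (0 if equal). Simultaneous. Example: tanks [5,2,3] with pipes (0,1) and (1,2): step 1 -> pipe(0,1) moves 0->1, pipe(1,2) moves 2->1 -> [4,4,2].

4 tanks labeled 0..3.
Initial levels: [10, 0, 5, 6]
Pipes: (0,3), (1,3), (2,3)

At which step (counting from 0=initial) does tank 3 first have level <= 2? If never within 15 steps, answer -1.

Step 1: flows [0->3,3->1,3->2] -> levels [9 1 6 5]
Step 2: flows [0->3,3->1,2->3] -> levels [8 2 5 6]
Step 3: flows [0->3,3->1,3->2] -> levels [7 3 6 5]
Step 4: flows [0->3,3->1,2->3] -> levels [6 4 5 6]
Step 5: flows [0=3,3->1,3->2] -> levels [6 5 6 4]
Step 6: flows [0->3,1->3,2->3] -> levels [5 4 5 7]
Step 7: flows [3->0,3->1,3->2] -> levels [6 5 6 4]
  -> period-2 cycle (repeats step 5); tank 3 never drops to <=2
Tank 3 never reaches <=2 within 15 steps

Answer: -1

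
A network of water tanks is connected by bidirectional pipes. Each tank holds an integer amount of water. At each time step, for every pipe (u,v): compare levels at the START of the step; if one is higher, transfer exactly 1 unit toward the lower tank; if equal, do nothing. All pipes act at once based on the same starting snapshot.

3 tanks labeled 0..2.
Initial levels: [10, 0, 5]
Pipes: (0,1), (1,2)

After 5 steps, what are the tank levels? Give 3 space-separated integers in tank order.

Answer: 5 5 5

Derivation:
Step 1: flows [0->1,2->1] -> levels [9 2 4]
Step 2: flows [0->1,2->1] -> levels [8 4 3]
Step 3: flows [0->1,1->2] -> levels [7 4 4]
Step 4: flows [0->1,1=2] -> levels [6 5 4]
Step 5: flows [0->1,1->2] -> levels [5 5 5]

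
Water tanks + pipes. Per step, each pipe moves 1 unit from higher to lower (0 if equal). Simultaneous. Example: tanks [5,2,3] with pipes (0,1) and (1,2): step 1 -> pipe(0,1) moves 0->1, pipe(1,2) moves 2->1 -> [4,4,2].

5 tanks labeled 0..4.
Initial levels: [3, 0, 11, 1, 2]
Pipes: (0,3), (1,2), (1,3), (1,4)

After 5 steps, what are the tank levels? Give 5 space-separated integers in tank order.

Step 1: flows [0->3,2->1,3->1,4->1] -> levels [2 3 10 1 1]
Step 2: flows [0->3,2->1,1->3,1->4] -> levels [1 2 9 3 2]
Step 3: flows [3->0,2->1,3->1,1=4] -> levels [2 4 8 1 2]
Step 4: flows [0->3,2->1,1->3,1->4] -> levels [1 3 7 3 3]
Step 5: flows [3->0,2->1,1=3,1=4] -> levels [2 4 6 2 3]

Answer: 2 4 6 2 3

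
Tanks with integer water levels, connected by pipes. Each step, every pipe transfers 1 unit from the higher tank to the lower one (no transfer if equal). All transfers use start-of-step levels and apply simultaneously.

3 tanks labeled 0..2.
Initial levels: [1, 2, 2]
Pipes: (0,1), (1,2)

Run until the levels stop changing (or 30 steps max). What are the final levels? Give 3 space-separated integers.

Answer: 1 3 1

Derivation:
Step 1: flows [1->0,1=2] -> levels [2 1 2]
Step 2: flows [0->1,2->1] -> levels [1 3 1]
Step 3: flows [1->0,1->2] -> levels [2 1 2]
  -> period-2 cycle: step 3 state = step 1 state; never stabilizes
  -> state at step 30: (30-1) mod 2 = 1, same as step 2 -> [1 3 1]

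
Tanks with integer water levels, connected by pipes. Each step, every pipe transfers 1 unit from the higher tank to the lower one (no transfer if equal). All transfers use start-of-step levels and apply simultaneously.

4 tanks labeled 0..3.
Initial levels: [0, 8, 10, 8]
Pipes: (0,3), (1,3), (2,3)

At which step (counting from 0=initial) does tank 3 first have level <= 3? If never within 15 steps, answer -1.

Answer: -1

Derivation:
Step 1: flows [3->0,1=3,2->3] -> levels [1 8 9 8]
Step 2: flows [3->0,1=3,2->3] -> levels [2 8 8 8]
Step 3: flows [3->0,1=3,2=3] -> levels [3 8 8 7]
Step 4: flows [3->0,1->3,2->3] -> levels [4 7 7 8]
Step 5: flows [3->0,3->1,3->2] -> levels [5 8 8 5]
Step 6: flows [0=3,1->3,2->3] -> levels [5 7 7 7]
Step 7: flows [3->0,1=3,2=3] -> levels [6 7 7 6]
Step 8: flows [0=3,1->3,2->3] -> levels [6 6 6 8]
Step 9: flows [3->0,3->1,3->2] -> levels [7 7 7 5]
Step 10: flows [0->3,1->3,2->3] -> levels [6 6 6 8]
  -> period-2 cycle (repeats step 8); tank 3 never drops to <=3
Tank 3 never reaches <=3 within 15 steps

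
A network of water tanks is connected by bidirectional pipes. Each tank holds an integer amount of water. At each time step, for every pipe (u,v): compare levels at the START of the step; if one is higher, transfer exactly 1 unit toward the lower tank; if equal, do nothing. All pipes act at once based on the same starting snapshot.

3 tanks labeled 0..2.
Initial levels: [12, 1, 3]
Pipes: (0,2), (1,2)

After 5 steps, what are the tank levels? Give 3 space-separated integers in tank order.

Step 1: flows [0->2,2->1] -> levels [11 2 3]
Step 2: flows [0->2,2->1] -> levels [10 3 3]
Step 3: flows [0->2,1=2] -> levels [9 3 4]
Step 4: flows [0->2,2->1] -> levels [8 4 4]
Step 5: flows [0->2,1=2] -> levels [7 4 5]

Answer: 7 4 5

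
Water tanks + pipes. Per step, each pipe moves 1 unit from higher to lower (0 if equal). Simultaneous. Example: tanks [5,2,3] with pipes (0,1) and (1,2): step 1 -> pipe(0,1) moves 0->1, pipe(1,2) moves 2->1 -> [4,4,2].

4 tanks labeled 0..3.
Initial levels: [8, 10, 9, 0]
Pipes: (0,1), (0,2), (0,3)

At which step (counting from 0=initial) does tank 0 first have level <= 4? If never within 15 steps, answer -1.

Step 1: flows [1->0,2->0,0->3] -> levels [9 9 8 1]
Step 2: flows [0=1,0->2,0->3] -> levels [7 9 9 2]
Step 3: flows [1->0,2->0,0->3] -> levels [8 8 8 3]
Step 4: flows [0=1,0=2,0->3] -> levels [7 8 8 4]
Step 5: flows [1->0,2->0,0->3] -> levels [8 7 7 5]
Step 6: flows [0->1,0->2,0->3] -> levels [5 8 8 6]
Step 7: flows [1->0,2->0,3->0] -> levels [8 7 7 5]
  -> period-2 cycle (repeats step 5); tank 0 never drops to <=4
Tank 0 never reaches <=4 within 15 steps

Answer: -1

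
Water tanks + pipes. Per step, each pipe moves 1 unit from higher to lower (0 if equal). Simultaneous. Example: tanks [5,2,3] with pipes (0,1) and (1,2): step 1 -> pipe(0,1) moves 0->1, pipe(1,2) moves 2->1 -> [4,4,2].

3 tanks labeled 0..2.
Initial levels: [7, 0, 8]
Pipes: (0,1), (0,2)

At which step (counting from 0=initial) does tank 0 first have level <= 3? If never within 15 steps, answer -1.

Answer: -1

Derivation:
Step 1: flows [0->1,2->0] -> levels [7 1 7]
Step 2: flows [0->1,0=2] -> levels [6 2 7]
Step 3: flows [0->1,2->0] -> levels [6 3 6]
Step 4: flows [0->1,0=2] -> levels [5 4 6]
Step 5: flows [0->1,2->0] -> levels [5 5 5]
Step 6: flows [0=1,0=2] -> levels [5 5 5]
  -> stable; tank 0 stays at 5 > 3
Tank 0 never reaches <=3 within 15 steps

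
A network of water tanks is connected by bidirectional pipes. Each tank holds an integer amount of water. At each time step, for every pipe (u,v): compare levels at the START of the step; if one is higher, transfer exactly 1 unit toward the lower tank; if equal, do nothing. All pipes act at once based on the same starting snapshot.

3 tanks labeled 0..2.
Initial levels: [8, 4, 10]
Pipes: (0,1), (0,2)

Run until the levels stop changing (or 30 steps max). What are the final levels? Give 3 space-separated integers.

Answer: 8 7 7

Derivation:
Step 1: flows [0->1,2->0] -> levels [8 5 9]
Step 2: flows [0->1,2->0] -> levels [8 6 8]
Step 3: flows [0->1,0=2] -> levels [7 7 8]
Step 4: flows [0=1,2->0] -> levels [8 7 7]
Step 5: flows [0->1,0->2] -> levels [6 8 8]
Step 6: flows [1->0,2->0] -> levels [8 7 7]
  -> period-2 cycle: step 6 state = step 4 state; never stabilizes
  -> state at step 30: (30-4) mod 2 = 0, same as step 4 -> [8 7 7]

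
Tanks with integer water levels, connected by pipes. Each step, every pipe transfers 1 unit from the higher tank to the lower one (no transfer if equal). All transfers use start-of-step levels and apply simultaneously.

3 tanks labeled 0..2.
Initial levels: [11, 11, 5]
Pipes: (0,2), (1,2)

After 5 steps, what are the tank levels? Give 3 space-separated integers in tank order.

Step 1: flows [0->2,1->2] -> levels [10 10 7]
Step 2: flows [0->2,1->2] -> levels [9 9 9]
Step 3: flows [0=2,1=2] -> levels [9 9 9]
  -> stable; steps 4..5 unchanged -> [9 9 9]

Answer: 9 9 9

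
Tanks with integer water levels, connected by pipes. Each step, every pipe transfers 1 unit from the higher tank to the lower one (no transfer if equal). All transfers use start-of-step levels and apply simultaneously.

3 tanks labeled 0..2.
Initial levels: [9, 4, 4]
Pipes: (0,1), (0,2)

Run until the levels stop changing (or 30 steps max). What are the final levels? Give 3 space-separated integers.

Answer: 5 6 6

Derivation:
Step 1: flows [0->1,0->2] -> levels [7 5 5]
Step 2: flows [0->1,0->2] -> levels [5 6 6]
Step 3: flows [1->0,2->0] -> levels [7 5 5]
  -> period-2 cycle: step 3 state = step 1 state; never stabilizes
  -> state at step 30: (30-1) mod 2 = 1, same as step 2 -> [5 6 6]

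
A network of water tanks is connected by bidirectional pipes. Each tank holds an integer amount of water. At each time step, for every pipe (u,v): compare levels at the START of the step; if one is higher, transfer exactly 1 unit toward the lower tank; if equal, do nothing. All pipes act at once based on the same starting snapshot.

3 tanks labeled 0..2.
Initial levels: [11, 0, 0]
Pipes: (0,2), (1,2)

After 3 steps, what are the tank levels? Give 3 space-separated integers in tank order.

Answer: 8 1 2

Derivation:
Step 1: flows [0->2,1=2] -> levels [10 0 1]
Step 2: flows [0->2,2->1] -> levels [9 1 1]
Step 3: flows [0->2,1=2] -> levels [8 1 2]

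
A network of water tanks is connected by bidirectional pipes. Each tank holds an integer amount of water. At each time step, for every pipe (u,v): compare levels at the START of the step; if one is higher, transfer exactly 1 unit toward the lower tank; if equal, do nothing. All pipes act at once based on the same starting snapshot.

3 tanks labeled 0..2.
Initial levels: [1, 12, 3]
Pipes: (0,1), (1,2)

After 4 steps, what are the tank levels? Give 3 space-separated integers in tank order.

Answer: 5 5 6

Derivation:
Step 1: flows [1->0,1->2] -> levels [2 10 4]
Step 2: flows [1->0,1->2] -> levels [3 8 5]
Step 3: flows [1->0,1->2] -> levels [4 6 6]
Step 4: flows [1->0,1=2] -> levels [5 5 6]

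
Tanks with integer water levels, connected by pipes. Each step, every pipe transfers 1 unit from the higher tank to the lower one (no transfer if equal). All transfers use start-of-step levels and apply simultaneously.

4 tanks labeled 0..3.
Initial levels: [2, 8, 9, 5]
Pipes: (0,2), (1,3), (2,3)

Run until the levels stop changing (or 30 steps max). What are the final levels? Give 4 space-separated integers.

Step 1: flows [2->0,1->3,2->3] -> levels [3 7 7 7]
Step 2: flows [2->0,1=3,2=3] -> levels [4 7 6 7]
Step 3: flows [2->0,1=3,3->2] -> levels [5 7 6 6]
Step 4: flows [2->0,1->3,2=3] -> levels [6 6 5 7]
Step 5: flows [0->2,3->1,3->2] -> levels [5 7 7 5]
Step 6: flows [2->0,1->3,2->3] -> levels [6 6 5 7]
  -> period-2 cycle: step 6 state = step 4 state; never stabilizes
  -> state at step 30: (30-4) mod 2 = 0, same as step 4 -> [6 6 5 7]

Answer: 6 6 5 7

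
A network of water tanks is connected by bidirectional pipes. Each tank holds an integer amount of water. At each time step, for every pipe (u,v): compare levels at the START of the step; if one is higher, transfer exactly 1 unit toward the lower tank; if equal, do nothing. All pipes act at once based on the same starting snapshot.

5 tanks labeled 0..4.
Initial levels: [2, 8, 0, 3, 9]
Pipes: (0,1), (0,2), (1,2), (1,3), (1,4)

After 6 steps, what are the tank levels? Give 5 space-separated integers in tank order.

Step 1: flows [1->0,0->2,1->2,1->3,4->1] -> levels [2 6 2 4 8]
Step 2: flows [1->0,0=2,1->2,1->3,4->1] -> levels [3 4 3 5 7]
Step 3: flows [1->0,0=2,1->2,3->1,4->1] -> levels [4 4 4 4 6]
Step 4: flows [0=1,0=2,1=2,1=3,4->1] -> levels [4 5 4 4 5]
Step 5: flows [1->0,0=2,1->2,1->3,1=4] -> levels [5 2 5 5 5]
Step 6: flows [0->1,0=2,2->1,3->1,4->1] -> levels [4 6 4 4 4]

Answer: 4 6 4 4 4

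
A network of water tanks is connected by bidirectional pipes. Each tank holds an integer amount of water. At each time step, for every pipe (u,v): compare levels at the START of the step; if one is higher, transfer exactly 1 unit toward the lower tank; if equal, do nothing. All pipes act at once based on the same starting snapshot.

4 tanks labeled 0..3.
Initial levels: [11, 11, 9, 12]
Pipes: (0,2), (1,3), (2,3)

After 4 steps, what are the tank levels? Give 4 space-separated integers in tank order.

Step 1: flows [0->2,3->1,3->2] -> levels [10 12 11 10]
Step 2: flows [2->0,1->3,2->3] -> levels [11 11 9 12]
  -> period-2 cycle: step 2 state = step 0 state
  -> state at step 4: (4-0) mod 2 = 0, same as step 0 -> [11 11 9 12]

Answer: 11 11 9 12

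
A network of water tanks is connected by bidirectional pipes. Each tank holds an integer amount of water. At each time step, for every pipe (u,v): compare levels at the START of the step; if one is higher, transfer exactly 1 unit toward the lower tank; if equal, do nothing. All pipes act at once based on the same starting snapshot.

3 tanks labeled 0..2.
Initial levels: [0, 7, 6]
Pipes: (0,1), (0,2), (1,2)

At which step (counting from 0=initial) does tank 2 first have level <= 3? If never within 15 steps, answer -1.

Answer: -1

Derivation:
Step 1: flows [1->0,2->0,1->2] -> levels [2 5 6]
Step 2: flows [1->0,2->0,2->1] -> levels [4 5 4]
Step 3: flows [1->0,0=2,1->2] -> levels [5 3 5]
Step 4: flows [0->1,0=2,2->1] -> levels [4 5 4]
  -> period-2 cycle (repeats step 2); tank 2 never drops to <=3
Tank 2 never reaches <=3 within 15 steps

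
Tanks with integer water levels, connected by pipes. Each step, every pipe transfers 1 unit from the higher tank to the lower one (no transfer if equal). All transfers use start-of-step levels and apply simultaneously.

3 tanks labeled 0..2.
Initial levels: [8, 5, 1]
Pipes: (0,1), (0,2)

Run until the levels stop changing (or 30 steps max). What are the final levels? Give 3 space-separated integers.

Answer: 4 5 5

Derivation:
Step 1: flows [0->1,0->2] -> levels [6 6 2]
Step 2: flows [0=1,0->2] -> levels [5 6 3]
Step 3: flows [1->0,0->2] -> levels [5 5 4]
Step 4: flows [0=1,0->2] -> levels [4 5 5]
Step 5: flows [1->0,2->0] -> levels [6 4 4]
Step 6: flows [0->1,0->2] -> levels [4 5 5]
  -> period-2 cycle: step 6 state = step 4 state; never stabilizes
  -> state at step 30: (30-4) mod 2 = 0, same as step 4 -> [4 5 5]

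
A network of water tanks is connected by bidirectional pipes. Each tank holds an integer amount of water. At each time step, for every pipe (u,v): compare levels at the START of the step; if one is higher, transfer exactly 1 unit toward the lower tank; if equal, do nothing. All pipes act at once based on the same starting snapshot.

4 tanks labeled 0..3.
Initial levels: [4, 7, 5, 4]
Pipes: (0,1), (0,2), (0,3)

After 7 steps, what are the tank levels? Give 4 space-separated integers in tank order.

Step 1: flows [1->0,2->0,0=3] -> levels [6 6 4 4]
Step 2: flows [0=1,0->2,0->3] -> levels [4 6 5 5]
Step 3: flows [1->0,2->0,3->0] -> levels [7 5 4 4]
Step 4: flows [0->1,0->2,0->3] -> levels [4 6 5 5]
  -> period-2 cycle: step 4 state = step 2 state
  -> state at step 7: (7-2) mod 2 = 1, same as step 3 -> [7 5 4 4]

Answer: 7 5 4 4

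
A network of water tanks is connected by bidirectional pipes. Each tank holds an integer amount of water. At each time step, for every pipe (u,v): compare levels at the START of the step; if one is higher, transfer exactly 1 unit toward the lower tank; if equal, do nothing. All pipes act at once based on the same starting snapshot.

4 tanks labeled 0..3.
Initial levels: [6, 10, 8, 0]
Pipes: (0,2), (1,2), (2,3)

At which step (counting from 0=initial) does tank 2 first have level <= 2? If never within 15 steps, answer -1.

Answer: -1

Derivation:
Step 1: flows [2->0,1->2,2->3] -> levels [7 9 7 1]
Step 2: flows [0=2,1->2,2->3] -> levels [7 8 7 2]
Step 3: flows [0=2,1->2,2->3] -> levels [7 7 7 3]
Step 4: flows [0=2,1=2,2->3] -> levels [7 7 6 4]
Step 5: flows [0->2,1->2,2->3] -> levels [6 6 7 5]
Step 6: flows [2->0,2->1,2->3] -> levels [7 7 4 6]
Step 7: flows [0->2,1->2,3->2] -> levels [6 6 7 5]
  -> period-2 cycle (repeats step 5); tank 2 never drops to <=2
Tank 2 never reaches <=2 within 15 steps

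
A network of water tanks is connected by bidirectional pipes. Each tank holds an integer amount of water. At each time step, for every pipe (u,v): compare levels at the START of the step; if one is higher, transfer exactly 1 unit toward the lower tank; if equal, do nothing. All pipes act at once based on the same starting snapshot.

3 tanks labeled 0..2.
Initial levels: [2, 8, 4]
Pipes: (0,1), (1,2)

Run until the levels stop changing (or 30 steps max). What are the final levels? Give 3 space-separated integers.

Step 1: flows [1->0,1->2] -> levels [3 6 5]
Step 2: flows [1->0,1->2] -> levels [4 4 6]
Step 3: flows [0=1,2->1] -> levels [4 5 5]
Step 4: flows [1->0,1=2] -> levels [5 4 5]
Step 5: flows [0->1,2->1] -> levels [4 6 4]
Step 6: flows [1->0,1->2] -> levels [5 4 5]
  -> period-2 cycle: step 6 state = step 4 state; never stabilizes
  -> state at step 30: (30-4) mod 2 = 0, same as step 4 -> [5 4 5]

Answer: 5 4 5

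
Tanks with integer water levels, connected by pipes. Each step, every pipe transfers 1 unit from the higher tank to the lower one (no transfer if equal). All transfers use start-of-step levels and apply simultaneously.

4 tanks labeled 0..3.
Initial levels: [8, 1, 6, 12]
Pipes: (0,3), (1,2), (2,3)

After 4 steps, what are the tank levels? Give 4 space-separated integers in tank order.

Answer: 8 5 6 8

Derivation:
Step 1: flows [3->0,2->1,3->2] -> levels [9 2 6 10]
Step 2: flows [3->0,2->1,3->2] -> levels [10 3 6 8]
Step 3: flows [0->3,2->1,3->2] -> levels [9 4 6 8]
Step 4: flows [0->3,2->1,3->2] -> levels [8 5 6 8]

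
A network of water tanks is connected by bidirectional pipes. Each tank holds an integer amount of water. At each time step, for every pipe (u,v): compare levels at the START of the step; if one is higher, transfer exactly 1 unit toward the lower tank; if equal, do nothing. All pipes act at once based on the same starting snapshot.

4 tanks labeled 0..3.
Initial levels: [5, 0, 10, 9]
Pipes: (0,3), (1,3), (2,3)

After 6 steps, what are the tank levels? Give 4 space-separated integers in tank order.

Answer: 7 6 7 4

Derivation:
Step 1: flows [3->0,3->1,2->3] -> levels [6 1 9 8]
Step 2: flows [3->0,3->1,2->3] -> levels [7 2 8 7]
Step 3: flows [0=3,3->1,2->3] -> levels [7 3 7 7]
Step 4: flows [0=3,3->1,2=3] -> levels [7 4 7 6]
Step 5: flows [0->3,3->1,2->3] -> levels [6 5 6 7]
Step 6: flows [3->0,3->1,3->2] -> levels [7 6 7 4]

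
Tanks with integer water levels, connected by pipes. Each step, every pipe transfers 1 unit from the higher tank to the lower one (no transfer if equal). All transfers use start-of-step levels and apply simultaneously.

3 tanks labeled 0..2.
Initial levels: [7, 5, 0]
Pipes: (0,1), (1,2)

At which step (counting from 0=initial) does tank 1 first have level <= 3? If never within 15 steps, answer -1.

Answer: -1

Derivation:
Step 1: flows [0->1,1->2] -> levels [6 5 1]
Step 2: flows [0->1,1->2] -> levels [5 5 2]
Step 3: flows [0=1,1->2] -> levels [5 4 3]
Step 4: flows [0->1,1->2] -> levels [4 4 4]
Step 5: flows [0=1,1=2] -> levels [4 4 4]
  -> stable; tank 1 stays at 4 > 3
Tank 1 never reaches <=3 within 15 steps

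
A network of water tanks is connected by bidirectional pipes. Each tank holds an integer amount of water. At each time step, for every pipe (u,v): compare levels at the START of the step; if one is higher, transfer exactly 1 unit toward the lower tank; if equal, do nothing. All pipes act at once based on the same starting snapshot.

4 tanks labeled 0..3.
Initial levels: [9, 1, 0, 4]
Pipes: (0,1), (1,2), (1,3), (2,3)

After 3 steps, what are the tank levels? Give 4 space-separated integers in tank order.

Answer: 6 2 3 3

Derivation:
Step 1: flows [0->1,1->2,3->1,3->2] -> levels [8 2 2 2]
Step 2: flows [0->1,1=2,1=3,2=3] -> levels [7 3 2 2]
Step 3: flows [0->1,1->2,1->3,2=3] -> levels [6 2 3 3]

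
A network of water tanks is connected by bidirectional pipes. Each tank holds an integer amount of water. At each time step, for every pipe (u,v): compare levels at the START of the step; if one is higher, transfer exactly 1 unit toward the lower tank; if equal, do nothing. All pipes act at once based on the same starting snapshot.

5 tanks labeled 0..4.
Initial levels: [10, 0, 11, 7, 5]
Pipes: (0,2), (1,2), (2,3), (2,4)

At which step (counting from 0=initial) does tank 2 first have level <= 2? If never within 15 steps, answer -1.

Answer: -1

Derivation:
Step 1: flows [2->0,2->1,2->3,2->4] -> levels [11 1 7 8 6]
Step 2: flows [0->2,2->1,3->2,2->4] -> levels [10 2 7 7 7]
Step 3: flows [0->2,2->1,2=3,2=4] -> levels [9 3 7 7 7]
Step 4: flows [0->2,2->1,2=3,2=4] -> levels [8 4 7 7 7]
Step 5: flows [0->2,2->1,2=3,2=4] -> levels [7 5 7 7 7]
Step 6: flows [0=2,2->1,2=3,2=4] -> levels [7 6 6 7 7]
Step 7: flows [0->2,1=2,3->2,4->2] -> levels [6 6 9 6 6]
Step 8: flows [2->0,2->1,2->3,2->4] -> levels [7 7 5 7 7]
Step 9: flows [0->2,1->2,3->2,4->2] -> levels [6 6 9 6 6]
  -> period-2 cycle (repeats step 7); tank 2 never drops to <=2
Tank 2 never reaches <=2 within 15 steps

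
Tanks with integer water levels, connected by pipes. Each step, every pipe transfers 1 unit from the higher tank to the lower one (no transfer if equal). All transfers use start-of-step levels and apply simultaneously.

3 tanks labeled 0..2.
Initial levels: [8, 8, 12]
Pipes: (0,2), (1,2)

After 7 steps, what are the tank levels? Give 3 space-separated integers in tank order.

Answer: 9 9 10

Derivation:
Step 1: flows [2->0,2->1] -> levels [9 9 10]
Step 2: flows [2->0,2->1] -> levels [10 10 8]
Step 3: flows [0->2,1->2] -> levels [9 9 10]
  -> period-2 cycle: step 3 state = step 1 state
  -> state at step 7: (7-1) mod 2 = 0, same as step 1 -> [9 9 10]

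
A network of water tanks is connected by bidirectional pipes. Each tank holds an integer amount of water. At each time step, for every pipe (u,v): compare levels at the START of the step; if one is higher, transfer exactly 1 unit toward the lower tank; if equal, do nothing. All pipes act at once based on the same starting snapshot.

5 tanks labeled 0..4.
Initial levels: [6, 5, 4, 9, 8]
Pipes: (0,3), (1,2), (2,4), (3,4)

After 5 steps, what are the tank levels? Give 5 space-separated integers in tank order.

Answer: 8 6 5 6 7

Derivation:
Step 1: flows [3->0,1->2,4->2,3->4] -> levels [7 4 6 7 8]
Step 2: flows [0=3,2->1,4->2,4->3] -> levels [7 5 6 8 6]
Step 3: flows [3->0,2->1,2=4,3->4] -> levels [8 6 5 6 7]
Step 4: flows [0->3,1->2,4->2,4->3] -> levels [7 5 7 8 5]
Step 5: flows [3->0,2->1,2->4,3->4] -> levels [8 6 5 6 7]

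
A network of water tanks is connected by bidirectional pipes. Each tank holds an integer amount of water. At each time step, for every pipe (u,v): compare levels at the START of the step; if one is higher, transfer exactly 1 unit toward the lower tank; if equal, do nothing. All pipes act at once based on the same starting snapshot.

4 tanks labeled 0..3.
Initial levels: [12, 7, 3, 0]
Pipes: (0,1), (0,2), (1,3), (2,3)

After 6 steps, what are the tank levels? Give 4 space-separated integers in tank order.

Step 1: flows [0->1,0->2,1->3,2->3] -> levels [10 7 3 2]
Step 2: flows [0->1,0->2,1->3,2->3] -> levels [8 7 3 4]
Step 3: flows [0->1,0->2,1->3,3->2] -> levels [6 7 5 4]
Step 4: flows [1->0,0->2,1->3,2->3] -> levels [6 5 5 6]
Step 5: flows [0->1,0->2,3->1,3->2] -> levels [4 7 7 4]
Step 6: flows [1->0,2->0,1->3,2->3] -> levels [6 5 5 6]

Answer: 6 5 5 6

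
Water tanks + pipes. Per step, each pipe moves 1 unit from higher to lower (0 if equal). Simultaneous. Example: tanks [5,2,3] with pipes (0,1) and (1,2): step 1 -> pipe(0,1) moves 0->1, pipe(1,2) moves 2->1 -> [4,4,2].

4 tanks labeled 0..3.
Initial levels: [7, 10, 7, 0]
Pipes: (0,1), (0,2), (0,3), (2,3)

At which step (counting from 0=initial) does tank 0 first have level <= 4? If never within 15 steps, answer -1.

Answer: -1

Derivation:
Step 1: flows [1->0,0=2,0->3,2->3] -> levels [7 9 6 2]
Step 2: flows [1->0,0->2,0->3,2->3] -> levels [6 8 6 4]
Step 3: flows [1->0,0=2,0->3,2->3] -> levels [6 7 5 6]
Step 4: flows [1->0,0->2,0=3,3->2] -> levels [6 6 7 5]
Step 5: flows [0=1,2->0,0->3,2->3] -> levels [6 6 5 7]
Step 6: flows [0=1,0->2,3->0,3->2] -> levels [6 6 7 5]
  -> period-2 cycle (repeats step 4); tank 0 never drops to <=4
Tank 0 never reaches <=4 within 15 steps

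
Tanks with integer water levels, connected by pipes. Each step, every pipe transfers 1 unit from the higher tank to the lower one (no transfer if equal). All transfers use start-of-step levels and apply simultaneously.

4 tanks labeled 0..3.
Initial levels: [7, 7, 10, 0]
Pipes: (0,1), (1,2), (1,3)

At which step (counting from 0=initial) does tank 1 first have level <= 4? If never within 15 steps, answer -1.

Answer: 6

Derivation:
Step 1: flows [0=1,2->1,1->3] -> levels [7 7 9 1]
Step 2: flows [0=1,2->1,1->3] -> levels [7 7 8 2]
Step 3: flows [0=1,2->1,1->3] -> levels [7 7 7 3]
Step 4: flows [0=1,1=2,1->3] -> levels [7 6 7 4]
Step 5: flows [0->1,2->1,1->3] -> levels [6 7 6 5]
Step 6: flows [1->0,1->2,1->3] -> levels [7 4 7 6]
Tank 1 first reaches <=4 at step 6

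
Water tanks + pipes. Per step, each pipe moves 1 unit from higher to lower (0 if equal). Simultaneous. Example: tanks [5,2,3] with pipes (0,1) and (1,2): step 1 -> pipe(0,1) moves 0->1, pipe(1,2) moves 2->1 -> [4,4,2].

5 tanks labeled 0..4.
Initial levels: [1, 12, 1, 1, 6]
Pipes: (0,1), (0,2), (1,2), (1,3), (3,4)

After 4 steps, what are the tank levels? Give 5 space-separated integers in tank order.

Answer: 3 6 3 4 5

Derivation:
Step 1: flows [1->0,0=2,1->2,1->3,4->3] -> levels [2 9 2 3 5]
Step 2: flows [1->0,0=2,1->2,1->3,4->3] -> levels [3 6 3 5 4]
Step 3: flows [1->0,0=2,1->2,1->3,3->4] -> levels [4 3 4 5 5]
Step 4: flows [0->1,0=2,2->1,3->1,3=4] -> levels [3 6 3 4 5]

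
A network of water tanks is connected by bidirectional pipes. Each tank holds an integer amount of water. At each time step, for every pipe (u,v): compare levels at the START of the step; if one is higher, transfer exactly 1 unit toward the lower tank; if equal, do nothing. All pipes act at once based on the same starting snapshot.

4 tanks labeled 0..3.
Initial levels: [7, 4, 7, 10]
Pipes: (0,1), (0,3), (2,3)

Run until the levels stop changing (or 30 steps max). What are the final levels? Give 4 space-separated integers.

Answer: 8 6 8 6

Derivation:
Step 1: flows [0->1,3->0,3->2] -> levels [7 5 8 8]
Step 2: flows [0->1,3->0,2=3] -> levels [7 6 8 7]
Step 3: flows [0->1,0=3,2->3] -> levels [6 7 7 8]
Step 4: flows [1->0,3->0,3->2] -> levels [8 6 8 6]
Step 5: flows [0->1,0->3,2->3] -> levels [6 7 7 8]
  -> period-2 cycle: step 5 state = step 3 state; never stabilizes
  -> state at step 30: (30-3) mod 2 = 1, same as step 4 -> [8 6 8 6]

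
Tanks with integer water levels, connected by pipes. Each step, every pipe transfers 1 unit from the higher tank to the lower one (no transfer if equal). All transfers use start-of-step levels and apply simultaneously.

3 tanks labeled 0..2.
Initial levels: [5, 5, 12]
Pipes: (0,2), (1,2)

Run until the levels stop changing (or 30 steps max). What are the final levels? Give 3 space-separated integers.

Step 1: flows [2->0,2->1] -> levels [6 6 10]
Step 2: flows [2->0,2->1] -> levels [7 7 8]
Step 3: flows [2->0,2->1] -> levels [8 8 6]
Step 4: flows [0->2,1->2] -> levels [7 7 8]
  -> period-2 cycle: step 4 state = step 2 state; never stabilizes
  -> state at step 30: (30-2) mod 2 = 0, same as step 2 -> [7 7 8]

Answer: 7 7 8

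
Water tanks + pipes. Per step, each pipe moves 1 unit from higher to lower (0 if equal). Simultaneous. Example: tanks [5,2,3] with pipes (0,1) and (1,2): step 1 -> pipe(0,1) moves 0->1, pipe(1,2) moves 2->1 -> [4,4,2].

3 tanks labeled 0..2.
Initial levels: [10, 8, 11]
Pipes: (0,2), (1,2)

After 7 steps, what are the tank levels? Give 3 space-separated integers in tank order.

Answer: 10 10 9

Derivation:
Step 1: flows [2->0,2->1] -> levels [11 9 9]
Step 2: flows [0->2,1=2] -> levels [10 9 10]
Step 3: flows [0=2,2->1] -> levels [10 10 9]
Step 4: flows [0->2,1->2] -> levels [9 9 11]
Step 5: flows [2->0,2->1] -> levels [10 10 9]
  -> period-2 cycle: step 5 state = step 3 state
  -> state at step 7: (7-3) mod 2 = 0, same as step 3 -> [10 10 9]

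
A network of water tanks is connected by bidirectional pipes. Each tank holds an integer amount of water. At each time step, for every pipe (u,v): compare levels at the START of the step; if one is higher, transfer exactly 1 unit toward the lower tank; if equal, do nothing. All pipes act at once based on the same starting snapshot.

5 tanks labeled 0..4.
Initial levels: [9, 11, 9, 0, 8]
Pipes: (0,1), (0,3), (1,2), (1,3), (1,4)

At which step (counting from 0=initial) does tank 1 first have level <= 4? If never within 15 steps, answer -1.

Answer: -1

Derivation:
Step 1: flows [1->0,0->3,1->2,1->3,1->4] -> levels [9 7 10 2 9]
Step 2: flows [0->1,0->3,2->1,1->3,4->1] -> levels [7 9 9 4 8]
Step 3: flows [1->0,0->3,1=2,1->3,1->4] -> levels [7 6 9 6 9]
Step 4: flows [0->1,0->3,2->1,1=3,4->1] -> levels [5 9 8 7 8]
Step 5: flows [1->0,3->0,1->2,1->3,1->4] -> levels [7 5 9 7 9]
Step 6: flows [0->1,0=3,2->1,3->1,4->1] -> levels [6 9 8 6 8]
Step 7: flows [1->0,0=3,1->2,1->3,1->4] -> levels [7 5 9 7 9]
  -> period-2 cycle (repeats step 5); tank 1 never drops to <=4
Tank 1 never reaches <=4 within 15 steps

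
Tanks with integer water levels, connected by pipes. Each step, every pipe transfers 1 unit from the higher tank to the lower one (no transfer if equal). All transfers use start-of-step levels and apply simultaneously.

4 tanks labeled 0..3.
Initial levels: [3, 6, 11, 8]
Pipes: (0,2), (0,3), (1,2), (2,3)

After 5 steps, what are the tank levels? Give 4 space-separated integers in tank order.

Answer: 6 7 9 6

Derivation:
Step 1: flows [2->0,3->0,2->1,2->3] -> levels [5 7 8 8]
Step 2: flows [2->0,3->0,2->1,2=3] -> levels [7 8 6 7]
Step 3: flows [0->2,0=3,1->2,3->2] -> levels [6 7 9 6]
Step 4: flows [2->0,0=3,2->1,2->3] -> levels [7 8 6 7]
  -> period-2 cycle: step 4 state = step 2 state
  -> state at step 5: (5-2) mod 2 = 1, same as step 3 -> [6 7 9 6]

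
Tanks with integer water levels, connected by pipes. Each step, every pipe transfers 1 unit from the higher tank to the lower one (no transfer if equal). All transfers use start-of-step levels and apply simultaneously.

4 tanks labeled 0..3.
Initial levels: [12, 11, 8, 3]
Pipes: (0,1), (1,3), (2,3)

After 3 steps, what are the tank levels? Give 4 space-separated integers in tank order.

Step 1: flows [0->1,1->3,2->3] -> levels [11 11 7 5]
Step 2: flows [0=1,1->3,2->3] -> levels [11 10 6 7]
Step 3: flows [0->1,1->3,3->2] -> levels [10 10 7 7]

Answer: 10 10 7 7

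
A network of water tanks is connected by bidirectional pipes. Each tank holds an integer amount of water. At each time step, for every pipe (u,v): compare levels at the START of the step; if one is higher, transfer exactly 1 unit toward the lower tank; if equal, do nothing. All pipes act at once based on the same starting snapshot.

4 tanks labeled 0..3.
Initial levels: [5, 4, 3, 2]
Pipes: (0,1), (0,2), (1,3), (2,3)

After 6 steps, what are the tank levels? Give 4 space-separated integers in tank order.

Step 1: flows [0->1,0->2,1->3,2->3] -> levels [3 4 3 4]
Step 2: flows [1->0,0=2,1=3,3->2] -> levels [4 3 4 3]
Step 3: flows [0->1,0=2,1=3,2->3] -> levels [3 4 3 4]
  -> period-2 cycle: step 3 state = step 1 state
  -> state at step 6: (6-1) mod 2 = 1, same as step 2 -> [4 3 4 3]

Answer: 4 3 4 3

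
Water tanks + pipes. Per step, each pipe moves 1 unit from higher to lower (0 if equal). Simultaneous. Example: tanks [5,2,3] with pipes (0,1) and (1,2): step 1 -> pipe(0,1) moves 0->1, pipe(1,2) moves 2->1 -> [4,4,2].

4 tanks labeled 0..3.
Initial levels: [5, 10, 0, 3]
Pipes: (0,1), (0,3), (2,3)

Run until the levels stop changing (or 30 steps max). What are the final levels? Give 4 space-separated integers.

Answer: 4 5 4 5

Derivation:
Step 1: flows [1->0,0->3,3->2] -> levels [5 9 1 3]
Step 2: flows [1->0,0->3,3->2] -> levels [5 8 2 3]
Step 3: flows [1->0,0->3,3->2] -> levels [5 7 3 3]
Step 4: flows [1->0,0->3,2=3] -> levels [5 6 3 4]
Step 5: flows [1->0,0->3,3->2] -> levels [5 5 4 4]
Step 6: flows [0=1,0->3,2=3] -> levels [4 5 4 5]
Step 7: flows [1->0,3->0,3->2] -> levels [6 4 5 3]
Step 8: flows [0->1,0->3,2->3] -> levels [4 5 4 5]
  -> period-2 cycle: step 8 state = step 6 state; never stabilizes
  -> state at step 30: (30-6) mod 2 = 0, same as step 6 -> [4 5 4 5]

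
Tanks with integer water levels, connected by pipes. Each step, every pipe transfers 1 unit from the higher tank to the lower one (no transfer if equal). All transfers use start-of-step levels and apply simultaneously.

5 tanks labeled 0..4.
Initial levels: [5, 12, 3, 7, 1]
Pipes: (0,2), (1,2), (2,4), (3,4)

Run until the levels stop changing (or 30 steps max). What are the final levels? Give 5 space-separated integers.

Step 1: flows [0->2,1->2,2->4,3->4] -> levels [4 11 4 6 3]
Step 2: flows [0=2,1->2,2->4,3->4] -> levels [4 10 4 5 5]
Step 3: flows [0=2,1->2,4->2,3=4] -> levels [4 9 6 5 4]
Step 4: flows [2->0,1->2,2->4,3->4] -> levels [5 8 5 4 6]
Step 5: flows [0=2,1->2,4->2,4->3] -> levels [5 7 7 5 4]
Step 6: flows [2->0,1=2,2->4,3->4] -> levels [6 7 5 4 6]
Step 7: flows [0->2,1->2,4->2,4->3] -> levels [5 6 8 5 4]
Step 8: flows [2->0,2->1,2->4,3->4] -> levels [6 7 5 4 6]
  -> period-2 cycle: step 8 state = step 6 state; never stabilizes
  -> state at step 30: (30-6) mod 2 = 0, same as step 6 -> [6 7 5 4 6]

Answer: 6 7 5 4 6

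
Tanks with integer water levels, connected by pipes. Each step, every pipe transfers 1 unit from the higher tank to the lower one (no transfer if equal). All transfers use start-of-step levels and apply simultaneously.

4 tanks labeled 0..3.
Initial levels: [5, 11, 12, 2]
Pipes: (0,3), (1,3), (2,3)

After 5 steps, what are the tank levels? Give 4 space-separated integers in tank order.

Step 1: flows [0->3,1->3,2->3] -> levels [4 10 11 5]
Step 2: flows [3->0,1->3,2->3] -> levels [5 9 10 6]
Step 3: flows [3->0,1->3,2->3] -> levels [6 8 9 7]
Step 4: flows [3->0,1->3,2->3] -> levels [7 7 8 8]
Step 5: flows [3->0,3->1,2=3] -> levels [8 8 8 6]

Answer: 8 8 8 6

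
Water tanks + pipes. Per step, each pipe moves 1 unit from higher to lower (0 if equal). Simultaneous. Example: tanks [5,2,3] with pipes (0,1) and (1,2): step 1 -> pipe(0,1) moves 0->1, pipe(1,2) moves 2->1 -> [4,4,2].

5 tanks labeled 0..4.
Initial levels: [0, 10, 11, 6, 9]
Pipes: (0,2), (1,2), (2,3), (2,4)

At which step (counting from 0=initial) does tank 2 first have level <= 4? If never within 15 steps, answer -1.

Answer: -1

Derivation:
Step 1: flows [2->0,2->1,2->3,2->4] -> levels [1 11 7 7 10]
Step 2: flows [2->0,1->2,2=3,4->2] -> levels [2 10 8 7 9]
Step 3: flows [2->0,1->2,2->3,4->2] -> levels [3 9 8 8 8]
Step 4: flows [2->0,1->2,2=3,2=4] -> levels [4 8 8 8 8]
Step 5: flows [2->0,1=2,2=3,2=4] -> levels [5 8 7 8 8]
Step 6: flows [2->0,1->2,3->2,4->2] -> levels [6 7 9 7 7]
Step 7: flows [2->0,2->1,2->3,2->4] -> levels [7 8 5 8 8]
Step 8: flows [0->2,1->2,3->2,4->2] -> levels [6 7 9 7 7]
  -> period-2 cycle (repeats step 6); tank 2 never drops to <=4
Tank 2 never reaches <=4 within 15 steps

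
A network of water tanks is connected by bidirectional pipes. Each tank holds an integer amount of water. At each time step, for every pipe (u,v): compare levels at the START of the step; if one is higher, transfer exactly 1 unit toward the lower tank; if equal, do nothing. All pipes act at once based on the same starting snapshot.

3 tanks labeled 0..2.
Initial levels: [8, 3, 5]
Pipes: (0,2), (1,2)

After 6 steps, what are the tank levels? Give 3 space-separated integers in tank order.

Step 1: flows [0->2,2->1] -> levels [7 4 5]
Step 2: flows [0->2,2->1] -> levels [6 5 5]
Step 3: flows [0->2,1=2] -> levels [5 5 6]
Step 4: flows [2->0,2->1] -> levels [6 6 4]
Step 5: flows [0->2,1->2] -> levels [5 5 6]
  -> period-2 cycle: step 5 state = step 3 state
  -> state at step 6: (6-3) mod 2 = 1, same as step 4 -> [6 6 4]

Answer: 6 6 4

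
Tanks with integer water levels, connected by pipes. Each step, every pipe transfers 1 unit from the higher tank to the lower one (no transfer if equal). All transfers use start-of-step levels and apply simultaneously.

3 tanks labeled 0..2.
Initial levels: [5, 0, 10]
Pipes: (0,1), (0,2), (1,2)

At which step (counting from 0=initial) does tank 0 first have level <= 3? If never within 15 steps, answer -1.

Step 1: flows [0->1,2->0,2->1] -> levels [5 2 8]
Step 2: flows [0->1,2->0,2->1] -> levels [5 4 6]
Step 3: flows [0->1,2->0,2->1] -> levels [5 6 4]
Step 4: flows [1->0,0->2,1->2] -> levels [5 4 6]
  -> period-2 cycle (repeats step 2); tank 0 never drops to <=3
Tank 0 never reaches <=3 within 15 steps

Answer: -1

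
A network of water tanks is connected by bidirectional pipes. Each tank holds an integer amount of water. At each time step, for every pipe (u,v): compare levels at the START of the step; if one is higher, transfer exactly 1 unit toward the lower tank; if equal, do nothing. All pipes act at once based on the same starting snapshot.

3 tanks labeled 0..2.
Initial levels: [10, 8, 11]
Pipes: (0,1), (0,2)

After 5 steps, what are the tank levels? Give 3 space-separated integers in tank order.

Answer: 11 9 9

Derivation:
Step 1: flows [0->1,2->0] -> levels [10 9 10]
Step 2: flows [0->1,0=2] -> levels [9 10 10]
Step 3: flows [1->0,2->0] -> levels [11 9 9]
Step 4: flows [0->1,0->2] -> levels [9 10 10]
  -> period-2 cycle: step 4 state = step 2 state
  -> state at step 5: (5-2) mod 2 = 1, same as step 3 -> [11 9 9]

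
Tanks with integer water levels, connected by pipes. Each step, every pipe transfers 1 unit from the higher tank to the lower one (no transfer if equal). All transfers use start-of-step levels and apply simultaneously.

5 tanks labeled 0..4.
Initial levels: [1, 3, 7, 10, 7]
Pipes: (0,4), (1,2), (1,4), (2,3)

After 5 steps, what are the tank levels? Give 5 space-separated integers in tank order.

Answer: 5 5 7 6 5

Derivation:
Step 1: flows [4->0,2->1,4->1,3->2] -> levels [2 5 7 9 5]
Step 2: flows [4->0,2->1,1=4,3->2] -> levels [3 6 7 8 4]
Step 3: flows [4->0,2->1,1->4,3->2] -> levels [4 6 7 7 4]
Step 4: flows [0=4,2->1,1->4,2=3] -> levels [4 6 6 7 5]
Step 5: flows [4->0,1=2,1->4,3->2] -> levels [5 5 7 6 5]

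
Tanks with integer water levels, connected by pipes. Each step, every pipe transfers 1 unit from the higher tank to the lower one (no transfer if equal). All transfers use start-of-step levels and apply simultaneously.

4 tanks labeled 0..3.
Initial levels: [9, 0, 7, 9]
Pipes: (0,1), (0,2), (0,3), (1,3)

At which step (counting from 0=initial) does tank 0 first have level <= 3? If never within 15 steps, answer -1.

Answer: -1

Derivation:
Step 1: flows [0->1,0->2,0=3,3->1] -> levels [7 2 8 8]
Step 2: flows [0->1,2->0,3->0,3->1] -> levels [8 4 7 6]
Step 3: flows [0->1,0->2,0->3,3->1] -> levels [5 6 8 6]
Step 4: flows [1->0,2->0,3->0,1=3] -> levels [8 5 7 5]
Step 5: flows [0->1,0->2,0->3,1=3] -> levels [5 6 8 6]
  -> period-2 cycle (repeats step 3); tank 0 never drops to <=3
Tank 0 never reaches <=3 within 15 steps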